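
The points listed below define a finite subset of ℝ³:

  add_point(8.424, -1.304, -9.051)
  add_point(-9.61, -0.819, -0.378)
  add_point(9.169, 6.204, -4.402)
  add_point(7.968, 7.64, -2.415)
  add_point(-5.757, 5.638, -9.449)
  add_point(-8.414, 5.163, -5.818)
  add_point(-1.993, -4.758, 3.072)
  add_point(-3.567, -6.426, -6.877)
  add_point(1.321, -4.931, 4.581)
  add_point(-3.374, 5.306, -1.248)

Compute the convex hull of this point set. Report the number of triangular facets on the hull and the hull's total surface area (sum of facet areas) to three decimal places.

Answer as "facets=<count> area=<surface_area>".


Hull vertices (10/10): indices [0, 1, 2, 3, 4, 5, 6, 7, 8, 9].

Facet areas (half cross-product norm):
  f1: (p9, p8, p1) → 52.2656
  f2: (p6, p8, p1) → 6.4485
  f3: (p6, p7, p1) → 42.7979
  f4: (p6, p7, p8) → 15.7139
  f5: (p0, p4, p2) → 67.1098
  f6: (p0, p4, p7) → 80.2113
  f7: (p0, p8, p2) → 68.2618
  f8: (p0, p7, p8) → 80.3066
  f9: (p3, p8, p2) → 21.5470
  f10: (p3, p9, p8) → 72.9279
  f11: (p3, p4, p2) → 21.2272
  f12: (p5, p9, p1) → 26.3178
  f13: (p5, p7, p1) → 42.6617
  f14: (p5, p4, p7) → 27.9604
  f15: (p5, p3, p4) → 34.6759
  f16: (p5, p3, p9) → 29.7959
Σ area = 690.229

Euler: V−E+F = 10−24+16 = 2.

facets=16 area=690.229


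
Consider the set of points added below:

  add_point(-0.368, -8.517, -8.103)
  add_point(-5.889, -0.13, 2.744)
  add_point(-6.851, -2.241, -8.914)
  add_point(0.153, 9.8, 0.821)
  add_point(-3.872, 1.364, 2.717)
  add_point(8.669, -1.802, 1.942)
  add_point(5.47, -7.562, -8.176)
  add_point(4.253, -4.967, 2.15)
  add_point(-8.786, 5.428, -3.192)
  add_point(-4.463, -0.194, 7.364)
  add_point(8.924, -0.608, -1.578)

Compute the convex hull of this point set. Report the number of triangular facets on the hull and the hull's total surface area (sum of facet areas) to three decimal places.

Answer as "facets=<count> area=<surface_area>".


facets=16 area=726.348

Points on the hull: [0, 1, 2, 3, 5, 6, 7, 8, 9, 10] (10 of 11).

Facet areas (half cross-product norm):
  f1: (p7, p9, p0) → 64.4352
  f2: (p5, p7, p9) → 27.9472
  f3: (p3, p2, p8) → 48.5671
  f4: (p3, p5, p10) → 25.7313
  f5: (p3, p9, p8) → 62.1180
  f6: (p3, p5, p9) → 82.3453
  f7: (p6, p2, p0) → 21.5736
  f8: (p6, p5, p10) → 17.6352
  f9: (p6, p3, p10) → 64.1825
  f10: (p6, p3, p2) → 113.2620
  f11: (p6, p7, p0) → 31.5850
  f12: (p6, p5, p7) → 29.1308
  f13: (p1, p9, p0) → 29.0230
  f14: (p1, p2, p0) → 53.8296
  f15: (p1, p9, p8) → 13.4546
  f16: (p1, p2, p8) → 41.5278
Σ area = 726.348

Euler characteristic 10−24+16 = 2 ✓


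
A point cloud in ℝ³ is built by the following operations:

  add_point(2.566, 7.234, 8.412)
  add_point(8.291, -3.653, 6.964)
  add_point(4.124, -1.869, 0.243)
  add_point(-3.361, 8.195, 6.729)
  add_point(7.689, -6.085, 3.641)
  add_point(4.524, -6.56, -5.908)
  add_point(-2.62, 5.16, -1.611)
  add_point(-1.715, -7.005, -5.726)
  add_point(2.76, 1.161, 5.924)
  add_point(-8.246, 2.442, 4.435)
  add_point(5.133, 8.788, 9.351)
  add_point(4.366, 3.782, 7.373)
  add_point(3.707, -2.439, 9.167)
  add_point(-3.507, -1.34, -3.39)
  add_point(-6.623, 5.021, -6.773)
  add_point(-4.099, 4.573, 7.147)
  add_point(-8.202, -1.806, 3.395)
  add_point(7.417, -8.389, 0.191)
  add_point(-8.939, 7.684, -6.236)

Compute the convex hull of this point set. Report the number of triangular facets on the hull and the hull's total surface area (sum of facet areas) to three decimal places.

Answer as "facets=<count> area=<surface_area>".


13 of the 19 inputs are extreme points: [1, 3, 4, 5, 7, 9, 10, 12, 14, 15, 16, 17, 18].

Per-facet area ½‖(b−a)×(c−a)‖:
  f1: (p17, p10, p1) → 40.4387
  f2: (p5, p17, p10) → 67.9567
  f3: (p3, p10, p18) → 47.8578
  f4: (p12, p10, p1) → 29.3530
  f5: (p12, p16, p17) → 75.4303
  f6: (p7, p16, p17) → 67.3975
  f7: (p7, p5, p17) → 20.3421
  f8: (p7, p16, p18) → 81.8366
  f9: (p4, p17, p1) → 0.7813
  f10: (p4, p12, p1) → 10.2110
  f11: (p4, p12, p17) → 9.1606
  f12: (p15, p3, p10) → 16.1618
  f13: (p15, p12, p10) → 50.2732
  f14: (p15, p12, p16) → 45.1377
  f15: (p14, p7, p18) → 9.0776
  f16: (p14, p7, p5) → 38.7948
  f17: (p14, p10, p18) → 35.9944
  f18: (p14, p5, p10) → 155.3879
  f19: (p9, p15, p16) → 10.2453
  f20: (p9, p15, p3) → 8.7973
  f21: (p9, p16, p18) → 25.4342
  f22: (p9, p3, p18) → 46.9567
Σ area = 893.026

Euler: V−E+F = 13−33+22 = 2.

facets=22 area=893.026


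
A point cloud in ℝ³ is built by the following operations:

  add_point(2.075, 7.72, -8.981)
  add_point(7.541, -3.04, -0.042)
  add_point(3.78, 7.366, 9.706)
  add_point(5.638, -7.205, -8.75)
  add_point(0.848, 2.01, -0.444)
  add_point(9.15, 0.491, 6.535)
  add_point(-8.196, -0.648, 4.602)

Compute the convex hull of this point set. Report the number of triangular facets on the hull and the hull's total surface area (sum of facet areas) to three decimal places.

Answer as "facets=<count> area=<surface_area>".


facets=8 area=695.047

Points on the hull: [0, 1, 2, 3, 5, 6] (6 of 7).

Facet areas (half cross-product norm):
  f1: (p3, p0, p6) → 138.2250
  f2: (p3, p0, p5) → 124.6086
  f3: (p2, p5, p6) → 70.8633
  f4: (p2, p0, p6) → 131.8687
  f5: (p2, p0, p5) → 83.7791
  f6: (p1, p5, p6) → 62.9405
  f7: (p1, p3, p6) → 80.9249
  f8: (p1, p3, p5) → 1.8364
Σ area = 695.047

Euler: V−E+F = 6−12+8 = 2.


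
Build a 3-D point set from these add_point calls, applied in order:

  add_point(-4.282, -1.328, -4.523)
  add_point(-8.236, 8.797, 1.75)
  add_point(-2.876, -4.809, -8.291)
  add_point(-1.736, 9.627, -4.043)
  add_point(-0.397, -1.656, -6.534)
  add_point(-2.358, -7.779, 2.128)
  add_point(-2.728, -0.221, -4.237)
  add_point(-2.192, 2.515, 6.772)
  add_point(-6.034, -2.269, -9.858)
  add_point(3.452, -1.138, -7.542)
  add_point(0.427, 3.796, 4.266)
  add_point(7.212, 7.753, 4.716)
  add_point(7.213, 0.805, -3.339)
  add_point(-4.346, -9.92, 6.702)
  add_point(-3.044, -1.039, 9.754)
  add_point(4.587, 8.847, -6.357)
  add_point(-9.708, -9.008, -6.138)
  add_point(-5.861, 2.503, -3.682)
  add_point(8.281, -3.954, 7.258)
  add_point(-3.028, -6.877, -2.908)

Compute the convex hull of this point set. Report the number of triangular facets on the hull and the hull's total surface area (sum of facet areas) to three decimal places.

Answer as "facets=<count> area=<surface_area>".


facets=22 area=1133.760

Extreme-point indices: [1, 2, 3, 8, 9, 11, 12, 13, 14, 15, 16, 18, 19] — 13 of 20 on the boundary.

Per-facet area ½‖(b−a)×(c−a)‖:
  f1: (p13, p14, p18) → 55.9009
  f2: (p1, p13, p16) → 127.9907
  f3: (p1, p13, p14) → 58.5714
  f4: (p2, p9, p18) → 56.0263
  f5: (p11, p14, p18) → 69.0881
  f6: (p11, p1, p14) → 91.6795
  f7: (p11, p1, p3) → 55.2903
  f8: (p11, p15, p3) → 38.5291
  f9: (p19, p2, p16) → 21.4476
  f10: (p19, p2, p18) → 37.9933
  f11: (p19, p13, p16) → 38.4419
  f12: (p19, p13, p18) → 69.5001
  f13: (p12, p9, p18) → 28.7117
  f14: (p12, p15, p9) → 26.5654
  f15: (p12, p11, p18) → 56.2686
  f16: (p12, p11, p15) → 45.0909
  f17: (p8, p2, p9) → 14.8410
  f18: (p8, p15, p9) → 48.1629
  f19: (p8, p15, p3) → 47.1279
  f20: (p8, p2, p16) → 17.6413
  f21: (p8, p1, p16) → 68.0467
  f22: (p8, p1, p3) → 60.8449
Σ area = 1133.760

Euler characteristic 13−33+22 = 2 ✓


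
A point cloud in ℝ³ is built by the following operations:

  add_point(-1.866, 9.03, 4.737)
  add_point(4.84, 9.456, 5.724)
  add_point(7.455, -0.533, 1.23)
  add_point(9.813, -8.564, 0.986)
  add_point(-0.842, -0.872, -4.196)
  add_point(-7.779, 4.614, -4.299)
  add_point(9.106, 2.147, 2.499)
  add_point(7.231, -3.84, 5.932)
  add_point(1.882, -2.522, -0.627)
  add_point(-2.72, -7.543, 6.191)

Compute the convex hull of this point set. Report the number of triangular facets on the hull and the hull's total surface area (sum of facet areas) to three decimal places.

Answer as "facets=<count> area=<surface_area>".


facets=12 area=662.802

8 of the 10 inputs are extreme points: [0, 1, 3, 4, 5, 6, 7, 9].

Per-facet area ½‖(b−a)×(c−a)‖:
  f1: (p0, p1, p5) → 30.5490
  f2: (p0, p9, p5) → 91.5628
  f3: (p0, p9, p1) → 56.2838
  f4: (p6, p1, p5) → 75.8799
  f5: (p7, p9, p3) → 38.5321
  f6: (p7, p9, p1) → 70.6066
  f7: (p7, p6, p3) → 25.9410
  f8: (p7, p6, p1) → 29.9393
  f9: (p4, p6, p5) → 47.7956
  f10: (p4, p6, p3) → 64.6384
  f11: (p4, p9, p5) → 53.8290
  f12: (p4, p9, p3) → 77.2440
Σ area = 662.802

Check V−E+F: 8 − 18 + 12 = 2.


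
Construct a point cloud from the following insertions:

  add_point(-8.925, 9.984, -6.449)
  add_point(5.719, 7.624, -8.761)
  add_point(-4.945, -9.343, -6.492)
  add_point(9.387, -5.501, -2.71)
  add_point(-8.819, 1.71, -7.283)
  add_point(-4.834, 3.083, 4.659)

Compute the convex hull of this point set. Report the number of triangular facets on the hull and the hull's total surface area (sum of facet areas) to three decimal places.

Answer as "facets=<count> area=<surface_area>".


facets=8 area=733.473

Extreme-point indices: [0, 1, 2, 3, 4, 5] — 6 of 6 on the boundary.

Facet areas (half cross-product norm):
  f1: (p5, p2, p3) → 119.3614
  f2: (p1, p2, p3) → 113.4730
  f3: (p1, p5, p0) → 99.6990
  f4: (p1, p5, p3) → 121.4115
  f5: (p4, p1, p0) → 61.3555
  f6: (p4, p1, p2) → 92.3869
  f7: (p4, p5, p0) → 51.6137
  f8: (p4, p5, p2) → 74.1722
Σ area = 733.473

Check V−E+F: 6 − 12 + 8 = 2.


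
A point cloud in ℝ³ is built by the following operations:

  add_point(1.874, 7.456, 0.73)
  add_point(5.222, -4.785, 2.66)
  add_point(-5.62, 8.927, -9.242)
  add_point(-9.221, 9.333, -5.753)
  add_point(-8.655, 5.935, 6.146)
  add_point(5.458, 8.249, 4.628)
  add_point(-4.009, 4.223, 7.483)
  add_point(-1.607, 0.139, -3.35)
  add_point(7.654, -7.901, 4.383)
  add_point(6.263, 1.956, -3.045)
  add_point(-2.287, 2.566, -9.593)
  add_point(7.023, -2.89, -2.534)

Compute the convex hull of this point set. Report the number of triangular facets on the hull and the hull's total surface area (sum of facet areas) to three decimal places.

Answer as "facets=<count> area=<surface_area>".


facets=16 area=760.992

Hull vertices (10/12): indices [2, 3, 4, 5, 6, 7, 8, 9, 10, 11].

Area of each hull facet:
  f1: (p5, p6, p8) → 84.2483
  f2: (p4, p6, p8) → 25.9079
  f3: (p4, p5, p3) → 88.6253
  f4: (p4, p5, p6) → 21.7431
  f5: (p2, p10, p3) → 16.2650
  f6: (p2, p5, p3) → 44.4905
  f7: (p9, p2, p10) → 35.7419
  f8: (p9, p2, p5) → 75.1432
  f9: (p7, p10, p8) → 31.7775
  f10: (p7, p4, p8) → 93.5163
  f11: (p7, p10, p3) → 35.0549
  f12: (p7, p4, p3) → 68.2625
  f13: (p11, p5, p8) → 56.9889
  f14: (p11, p9, p5) → 20.4440
  f15: (p11, p10, p8) → 36.9657
  f16: (p11, p9, p10) → 25.8171
Σ area = 760.992

Euler: V−E+F = 10−24+16 = 2.


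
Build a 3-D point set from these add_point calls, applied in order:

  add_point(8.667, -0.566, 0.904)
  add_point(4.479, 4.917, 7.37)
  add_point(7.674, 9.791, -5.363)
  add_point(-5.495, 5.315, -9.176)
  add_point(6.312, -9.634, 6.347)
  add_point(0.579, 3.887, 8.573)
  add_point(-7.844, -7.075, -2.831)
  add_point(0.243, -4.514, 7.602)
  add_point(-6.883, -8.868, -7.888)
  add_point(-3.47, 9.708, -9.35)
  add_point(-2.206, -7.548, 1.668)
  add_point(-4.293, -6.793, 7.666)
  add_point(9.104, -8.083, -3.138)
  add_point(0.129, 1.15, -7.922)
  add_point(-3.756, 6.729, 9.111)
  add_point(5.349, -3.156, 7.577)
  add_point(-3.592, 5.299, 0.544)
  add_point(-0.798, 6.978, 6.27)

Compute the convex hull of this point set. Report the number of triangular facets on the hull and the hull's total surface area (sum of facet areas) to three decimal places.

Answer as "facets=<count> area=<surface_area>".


Points on the hull: [0, 1, 2, 3, 4, 5, 6, 8, 9, 11, 12, 13, 14, 15] (14 of 18).

Facet areas (half cross-product norm):
  f1: (p8, p4, p12) → 83.5493
  f2: (p11, p14, p6) → 74.7043
  f3: (p11, p8, p6) → 16.8313
  f4: (p11, p8, p4) → 87.9314
  f5: (p1, p14, p2) → 56.9307
  f6: (p13, p2, p12) → 80.7240
  f7: (p13, p8, p12) → 82.6596
  f8: (p15, p11, p14) → 64.6731
  f9: (p15, p11, p4) → 33.5979
  f10: (p9, p14, p2) → 104.9707
  f11: (p9, p13, p2) → 50.8118
  f12: (p9, p13, p8) → 48.8040
  f13: (p5, p1, p14) → 8.1741
  f14: (p5, p15, p14) → 8.5460
  f15: (p5, p15, p1) → 16.8981
  f16: (p0, p15, p1) → 30.5371
  f17: (p0, p2, p12) → 44.6381
  f18: (p0, p1, p2) → 56.5104
  f19: (p0, p4, p12) → 40.4263
  f20: (p0, p15, p4) → 26.1493
  f21: (p3, p14, p6) → 121.1712
  f22: (p3, p9, p14) → 44.4688
  f23: (p3, p8, p6) → 37.9937
  f24: (p3, p9, p8) → 11.4846
Σ area = 1233.186

Euler characteristic 14−36+24 = 2 ✓

facets=24 area=1233.186


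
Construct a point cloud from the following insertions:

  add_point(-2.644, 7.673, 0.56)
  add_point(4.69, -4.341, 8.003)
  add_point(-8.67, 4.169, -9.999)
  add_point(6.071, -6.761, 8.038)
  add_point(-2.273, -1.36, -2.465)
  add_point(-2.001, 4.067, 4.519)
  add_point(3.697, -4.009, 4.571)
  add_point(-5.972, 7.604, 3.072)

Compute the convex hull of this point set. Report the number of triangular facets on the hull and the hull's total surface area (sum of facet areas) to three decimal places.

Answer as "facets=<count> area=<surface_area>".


8 of the 8 inputs are extreme points: [0, 1, 2, 3, 4, 5, 6, 7].

Triangle areas on the boundary:
  f1: (p1, p0, p3) → 10.1396
  f2: (p7, p1, p3) → 8.0719
  f3: (p7, p0, p2) → 26.1970
  f4: (p6, p0, p2) → 85.5687
  f5: (p6, p0, p3) → 16.8012
  f6: (p4, p7, p2) → 61.2364
  f7: (p4, p7, p3) → 80.0439
  f8: (p4, p6, p2) → 12.4187
  f9: (p4, p6, p3) → 7.4566
  f10: (p5, p1, p0) → 18.4933
  f11: (p5, p7, p0) → 10.5004
  f12: (p5, p7, p1) → 5.2866
Σ area = 342.214

Euler characteristic 8−18+12 = 2 ✓

facets=12 area=342.214


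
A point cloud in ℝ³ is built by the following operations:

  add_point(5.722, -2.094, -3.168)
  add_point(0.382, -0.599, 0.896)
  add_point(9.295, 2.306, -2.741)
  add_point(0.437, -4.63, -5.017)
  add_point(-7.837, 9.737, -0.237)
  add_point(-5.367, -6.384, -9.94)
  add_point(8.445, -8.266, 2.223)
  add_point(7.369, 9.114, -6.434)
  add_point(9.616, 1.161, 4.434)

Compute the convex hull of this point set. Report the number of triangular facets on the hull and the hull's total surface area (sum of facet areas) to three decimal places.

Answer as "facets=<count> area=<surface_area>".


Hull vertices (7/9): indices [1, 2, 4, 5, 6, 7, 8].

Area of each hull facet:
  f1: (p7, p8, p4) → 111.2847
  f2: (p7, p5, p4) → 146.3176
  f3: (p1, p8, p4) → 58.9777
  f4: (p1, p6, p8) → 45.7049
  f5: (p1, p5, p4) → 89.8773
  f6: (p1, p6, p5) → 75.5413
  f7: (p2, p6, p8) → 35.3628
  f8: (p2, p7, p8) → 23.1865
  f9: (p2, p6, p5) → 102.7576
  f10: (p2, p7, p5) → 73.7996
Σ area = 762.810

Euler: V−E+F = 7−15+10 = 2.

facets=10 area=762.810


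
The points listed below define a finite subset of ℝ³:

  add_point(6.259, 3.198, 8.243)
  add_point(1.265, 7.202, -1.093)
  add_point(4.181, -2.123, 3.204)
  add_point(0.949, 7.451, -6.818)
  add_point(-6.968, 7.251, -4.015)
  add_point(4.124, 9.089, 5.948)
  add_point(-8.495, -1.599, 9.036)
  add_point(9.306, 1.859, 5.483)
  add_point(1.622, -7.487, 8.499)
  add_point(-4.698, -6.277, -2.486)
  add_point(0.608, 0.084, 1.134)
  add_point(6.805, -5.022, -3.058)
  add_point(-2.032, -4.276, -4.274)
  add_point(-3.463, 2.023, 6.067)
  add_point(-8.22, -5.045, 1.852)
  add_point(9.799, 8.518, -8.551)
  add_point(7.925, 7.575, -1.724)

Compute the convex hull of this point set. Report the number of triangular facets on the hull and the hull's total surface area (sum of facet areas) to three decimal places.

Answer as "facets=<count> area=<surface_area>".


facets=20 area=1036.170

Hull vertices (12/17): indices [0, 3, 4, 5, 6, 7, 8, 9, 11, 12, 14, 15].

Per-facet area ½‖(b−a)×(c−a)‖:
  f1: (p0, p8, p6) → 67.7983
  f2: (p0, p5, p6) → 51.8261
  f3: (p11, p9, p8) → 66.2241
  f4: (p14, p8, p6) → 44.7278
  f5: (p14, p9, p8) → 34.4061
  f6: (p4, p5, p15) → 109.5069
  f7: (p4, p14, p9) → 38.4446
  f8: (p4, p5, p6) → 108.7026
  f9: (p4, p14, p6) → 54.5373
  f10: (p7, p5, p15) → 66.4045
  f11: (p7, p0, p5) → 13.8520
  f12: (p7, p11, p15) → 79.4760
  f13: (p7, p0, p8) → 25.1857
  f14: (p7, p11, p8) → 63.9143
  f15: (p12, p11, p15) → 66.5813
  f16: (p12, p11, p9) → 13.7003
  f17: (p12, p4, p9) → 23.2465
  f18: (p3, p4, p15) → 6.6047
  f19: (p3, p12, p15) → 51.7978
  f20: (p3, p12, p4) → 49.2331
Σ area = 1036.170

Check V−E+F: 12 − 30 + 20 = 2.


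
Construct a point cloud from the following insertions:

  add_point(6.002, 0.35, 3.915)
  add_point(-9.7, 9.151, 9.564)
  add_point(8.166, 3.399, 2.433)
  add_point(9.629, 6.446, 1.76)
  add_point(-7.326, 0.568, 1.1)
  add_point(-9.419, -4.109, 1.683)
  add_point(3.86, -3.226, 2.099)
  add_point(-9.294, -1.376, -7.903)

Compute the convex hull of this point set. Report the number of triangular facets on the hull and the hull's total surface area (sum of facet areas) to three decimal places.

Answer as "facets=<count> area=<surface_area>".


Hull vertices (7/8): indices [0, 1, 2, 3, 5, 6, 7].

Triangle areas on the boundary:
  f1: (p7, p3, p1) → 196.2351
  f2: (p7, p5, p1) → 74.3394
  f3: (p0, p3, p1) → 69.5021
  f4: (p6, p5, p1) → 102.5549
  f5: (p6, p0, p1) → 42.6986
  f6: (p6, p7, p5) → 66.3662
  f7: (p6, p7, p3) → 89.6067
  f8: (p2, p0, p3) → 1.6678
  f9: (p2, p6, p3) → 3.6473
  f10: (p2, p6, p0) → 6.5069
Σ area = 653.125

Check V−E+F: 7 − 15 + 10 = 2.

facets=10 area=653.125


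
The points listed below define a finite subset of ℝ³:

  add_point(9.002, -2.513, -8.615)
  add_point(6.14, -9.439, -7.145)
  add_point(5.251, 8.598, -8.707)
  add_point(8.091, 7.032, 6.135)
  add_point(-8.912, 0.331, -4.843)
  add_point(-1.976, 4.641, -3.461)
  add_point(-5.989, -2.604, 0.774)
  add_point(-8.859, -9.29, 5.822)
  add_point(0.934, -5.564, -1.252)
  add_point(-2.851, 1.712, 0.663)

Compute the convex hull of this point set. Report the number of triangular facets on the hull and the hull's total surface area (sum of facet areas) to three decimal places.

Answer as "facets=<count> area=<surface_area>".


Points on the hull: [0, 1, 2, 3, 4, 5, 7, 9] (8 of 10).

Per-facet area ½‖(b−a)×(c−a)‖:
  f1: (p2, p0, p4) → 96.8414
  f2: (p3, p2, p0) → 87.8600
  f3: (p5, p2, p4) → 27.1693
  f4: (p5, p3, p4) → 35.1360
  f5: (p5, p3, p2) → 67.0522
  f6: (p9, p3, p4) → 19.3607
  f7: (p9, p7, p4) → 55.0754
  f8: (p9, p7, p3) → 76.6154
  f9: (p1, p3, p0) → 63.8389
  f10: (p1, p7, p3) → 197.7026
  f11: (p1, p0, p4) → 68.2639
  f12: (p1, p7, p4) → 125.0936
Σ area = 920.009

Check V−E+F: 8 − 18 + 12 = 2.

facets=12 area=920.009


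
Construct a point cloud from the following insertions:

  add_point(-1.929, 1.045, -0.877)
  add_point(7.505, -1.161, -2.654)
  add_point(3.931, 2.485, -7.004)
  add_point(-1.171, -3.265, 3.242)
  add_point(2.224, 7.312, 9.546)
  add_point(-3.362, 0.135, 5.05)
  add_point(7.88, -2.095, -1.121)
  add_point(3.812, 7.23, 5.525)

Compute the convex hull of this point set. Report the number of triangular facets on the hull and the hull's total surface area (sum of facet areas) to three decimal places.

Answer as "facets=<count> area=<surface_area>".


Extreme-point indices: [0, 1, 2, 3, 4, 5, 6, 7] — 8 of 8 on the boundary.

Area of each hull facet:
  f1: (p7, p4, p6) → 20.0534
  f2: (p3, p4, p5) → 20.0539
  f3: (p3, p4, p6) → 64.1287
  f4: (p1, p7, p6) → 11.1426
  f5: (p1, p7, p2) → 40.9981
  f6: (p1, p3, p6) → 9.0122
  f7: (p1, p3, p2) → 35.8617
  f8: (p0, p3, p5) → 12.5530
  f9: (p0, p3, p2) → 22.0333
  f10: (p0, p4, p5) → 30.6824
  f11: (p0, p7, p4) → 21.2382
  f12: (p0, p7, p2) → 45.5149
Σ area = 333.272

Check V−E+F: 8 − 18 + 12 = 2.

facets=12 area=333.272


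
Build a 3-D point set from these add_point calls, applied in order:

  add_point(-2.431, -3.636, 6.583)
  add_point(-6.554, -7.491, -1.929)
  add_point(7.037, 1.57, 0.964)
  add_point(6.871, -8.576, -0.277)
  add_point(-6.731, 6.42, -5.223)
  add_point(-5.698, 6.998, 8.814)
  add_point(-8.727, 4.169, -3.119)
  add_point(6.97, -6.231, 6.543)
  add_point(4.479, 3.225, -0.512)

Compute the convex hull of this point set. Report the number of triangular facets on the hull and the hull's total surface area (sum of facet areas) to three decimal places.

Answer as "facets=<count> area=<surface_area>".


facets=14 area=704.091

Extreme-point indices: [0, 1, 2, 3, 4, 5, 6, 7, 8] — 9 of 9 on the boundary.

Facet areas (half cross-product norm):
  f1: (p1, p5, p6) → 75.0426
  f2: (p4, p5, p6) → 22.3025
  f3: (p4, p1, p6) → 18.1598
  f4: (p4, p1, p3) → 96.3227
  f5: (p7, p1, p3) → 48.6775
  f6: (p7, p3, p2) → 33.1481
  f7: (p7, p5, p2) → 76.3077
  f8: (p8, p3, p2) → 15.7043
  f9: (p8, p4, p3) → 68.2261
  f10: (p8, p5, p2) → 22.3847
  f11: (p8, p4, p5) → 80.0177
  f12: (p0, p1, p5) → 53.0685
  f13: (p0, p7, p5) → 46.9948
  f14: (p0, p7, p1) → 47.7345
Σ area = 704.091

Check V−E+F: 9 − 21 + 14 = 2.


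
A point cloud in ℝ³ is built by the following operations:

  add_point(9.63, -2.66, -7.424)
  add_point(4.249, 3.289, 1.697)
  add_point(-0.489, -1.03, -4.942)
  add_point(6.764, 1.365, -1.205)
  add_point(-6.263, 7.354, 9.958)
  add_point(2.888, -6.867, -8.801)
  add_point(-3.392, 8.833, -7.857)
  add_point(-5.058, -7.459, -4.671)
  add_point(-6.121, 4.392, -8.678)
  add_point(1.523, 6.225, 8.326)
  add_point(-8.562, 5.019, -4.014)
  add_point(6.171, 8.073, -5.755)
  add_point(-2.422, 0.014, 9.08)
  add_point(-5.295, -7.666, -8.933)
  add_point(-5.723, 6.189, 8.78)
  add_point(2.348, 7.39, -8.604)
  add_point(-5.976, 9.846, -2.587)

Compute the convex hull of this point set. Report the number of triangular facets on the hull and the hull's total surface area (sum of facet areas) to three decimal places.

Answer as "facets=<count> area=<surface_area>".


facets=24 area=1005.068

Points on the hull: [0, 3, 4, 5, 6, 7, 8, 9, 10, 11, 12, 13, 15, 16] (14 of 17).

Per-facet area ½‖(b−a)×(c−a)‖:
  f1: (p7, p13, p10) → 27.6363
  f2: (p7, p4, p10) → 91.8819
  f3: (p7, p12, p4) → 59.6960
  f4: (p8, p13, p10) → 31.5886
  f5: (p8, p15, p13) → 52.3096
  f6: (p16, p4, p10) → 36.1074
  f7: (p16, p8, p10) → 14.9052
  f8: (p9, p12, p4) → 26.9733
  f9: (p9, p16, p4) → 50.4249
  f10: (p5, p12, p0) → 79.6816
  f11: (p5, p7, p12) → 69.4640
  f12: (p5, p7, p13) → 17.5202
  f13: (p5, p15, p0) → 50.0972
  f14: (p5, p15, p13) → 58.5606
  f15: (p6, p8, p15) → 15.1345
  f16: (p6, p16, p8) → 15.6896
  f17: (p11, p15, p0) → 27.4468
  f18: (p11, p9, p16) → 81.1275
  f19: (p11, p6, p15) → 10.8514
  f20: (p11, p6, p16) → 28.3466
  f21: (p3, p11, p0) → 32.2764
  f22: (p3, p11, p9) → 48.2594
  f23: (p3, p12, p0) → 35.0460
  f24: (p3, p9, p12) → 44.0431
Σ area = 1005.068

Euler characteristic 14−36+24 = 2 ✓


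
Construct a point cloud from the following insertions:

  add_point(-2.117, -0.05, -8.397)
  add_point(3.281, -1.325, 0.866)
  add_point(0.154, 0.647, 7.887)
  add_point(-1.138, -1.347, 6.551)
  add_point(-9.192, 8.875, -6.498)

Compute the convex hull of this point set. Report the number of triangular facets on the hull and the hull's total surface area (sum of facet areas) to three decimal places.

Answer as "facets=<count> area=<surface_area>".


facets=6 area=287.805

Hull vertices (5/5): indices [0, 1, 2, 3, 4].

Area of each hull facet:
  f1: (p0, p1, p4) → 60.2448
  f2: (p0, p3, p4) → 86.6648
  f3: (p0, p3, p1) → 36.0980
  f4: (p2, p1, p4) → 70.1874
  f5: (p2, p3, p4) → 24.8392
  f6: (p2, p3, p1) → 9.7704
Σ area = 287.805

Euler: V−E+F = 5−9+6 = 2.


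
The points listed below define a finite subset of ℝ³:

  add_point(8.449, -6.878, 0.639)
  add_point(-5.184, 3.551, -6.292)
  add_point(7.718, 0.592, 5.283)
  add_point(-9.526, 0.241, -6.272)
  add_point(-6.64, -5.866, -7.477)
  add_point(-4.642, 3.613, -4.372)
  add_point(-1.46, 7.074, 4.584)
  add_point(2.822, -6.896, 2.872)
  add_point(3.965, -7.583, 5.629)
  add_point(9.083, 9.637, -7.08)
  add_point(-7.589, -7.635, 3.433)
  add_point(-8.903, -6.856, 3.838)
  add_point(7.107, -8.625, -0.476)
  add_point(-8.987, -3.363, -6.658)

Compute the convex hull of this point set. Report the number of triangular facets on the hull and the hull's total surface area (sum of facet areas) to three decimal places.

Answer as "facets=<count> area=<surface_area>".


facets=20 area=961.383

Extreme-point indices: [0, 1, 2, 3, 4, 6, 8, 9, 10, 11, 12, 13] — 12 of 14 on the boundary.

Facet areas (half cross-product norm):
  f1: (p4, p9, p3) → 71.5575
  f2: (p4, p12, p9) → 148.9600
  f3: (p0, p12, p9) → 19.8957
  f4: (p0, p8, p12) → 8.2849
  f5: (p1, p9, p3) → 10.5900
  f6: (p1, p6, p3) → 29.7783
  f7: (p1, p6, p9) → 87.3421
  f8: (p11, p6, p3) → 87.6471
  f9: (p11, p6, p8) → 93.2254
  f10: (p2, p6, p9) → 82.1275
  f11: (p2, p6, p8) → 49.7934
  f12: (p2, p0, p9) → 67.7154
  f13: (p2, p0, p8) → 27.8209
  f14: (p13, p4, p3) → 3.6981
  f15: (p13, p11, p3) → 19.8092
  f16: (p13, p11, p4) → 19.5111
  f17: (p10, p8, p12) → 39.2087
  f18: (p10, p11, p8) → 5.9651
  f19: (p10, p4, p12) → 79.9538
  f20: (p10, p11, p4) → 8.4993
Σ area = 961.383

Euler: V−E+F = 12−30+20 = 2.


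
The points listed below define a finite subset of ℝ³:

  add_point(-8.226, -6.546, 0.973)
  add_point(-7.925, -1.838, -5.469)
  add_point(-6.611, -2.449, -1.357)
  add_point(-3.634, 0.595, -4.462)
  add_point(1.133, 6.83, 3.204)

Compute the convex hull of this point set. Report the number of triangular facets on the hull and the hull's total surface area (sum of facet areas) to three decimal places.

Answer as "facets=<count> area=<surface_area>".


facets=6 area=151.417

5 of the 5 inputs are extreme points: [0, 1, 2, 3, 4].

Triangle areas on the boundary:
  f1: (p3, p4, p0) → 53.8960
  f2: (p3, p1, p0) → 19.8543
  f3: (p3, p1, p4) → 17.1179
  f4: (p2, p4, p0) → 25.2514
  f5: (p2, p1, p0) → 9.6514
  f6: (p2, p1, p4) → 25.6462
Σ area = 151.417

Euler characteristic 5−9+6 = 2 ✓


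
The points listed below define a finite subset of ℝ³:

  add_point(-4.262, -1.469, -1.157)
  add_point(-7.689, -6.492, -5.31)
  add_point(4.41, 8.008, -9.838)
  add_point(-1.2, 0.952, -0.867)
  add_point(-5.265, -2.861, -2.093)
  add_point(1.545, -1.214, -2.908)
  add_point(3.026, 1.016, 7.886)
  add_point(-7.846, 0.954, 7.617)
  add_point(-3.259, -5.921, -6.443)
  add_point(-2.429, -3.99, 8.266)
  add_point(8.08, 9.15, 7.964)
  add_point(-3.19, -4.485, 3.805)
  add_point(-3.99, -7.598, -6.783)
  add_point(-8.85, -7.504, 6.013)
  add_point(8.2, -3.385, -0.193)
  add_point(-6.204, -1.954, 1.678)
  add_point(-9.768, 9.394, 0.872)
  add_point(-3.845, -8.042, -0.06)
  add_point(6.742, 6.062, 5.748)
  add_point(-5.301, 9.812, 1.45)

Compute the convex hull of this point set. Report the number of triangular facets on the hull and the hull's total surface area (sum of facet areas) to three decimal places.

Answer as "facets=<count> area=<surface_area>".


facets=20 area=1128.083

Points on the hull: [1, 2, 6, 7, 9, 10, 12, 13, 14, 16, 17, 19] (12 of 20).

Area of each hull facet:
  f1: (p1, p2, p16) → 141.2618
  f2: (p10, p2, p14) → 110.5464
  f3: (p13, p17, p14) → 41.6688
  f4: (p13, p9, p14) → 45.3084
  f5: (p13, p1, p16) → 93.9888
  f6: (p12, p17, p14) → 43.5129
  f7: (p12, p2, p14) → 107.1702
  f8: (p12, p1, p2) → 36.0126
  f9: (p12, p13, p17) → 17.5835
  f10: (p12, p13, p1) → 21.4219
  f11: (p7, p10, p16) → 96.6118
  f12: (p7, p10, p9) → 61.8131
  f13: (p7, p13, p16) → 37.4423
  f14: (p7, p13, p9) → 26.5677
  f15: (p6, p9, p14) → 38.8504
  f16: (p6, p10, p14) → 50.2787
  f17: (p6, p10, p9) → 9.7636
  f18: (p19, p2, p16) → 28.7247
  f19: (p19, p10, p16) → 11.6100
  f20: (p19, p10, p2) → 107.9452
Σ area = 1128.083

Check V−E+F: 12 − 30 + 20 = 2.


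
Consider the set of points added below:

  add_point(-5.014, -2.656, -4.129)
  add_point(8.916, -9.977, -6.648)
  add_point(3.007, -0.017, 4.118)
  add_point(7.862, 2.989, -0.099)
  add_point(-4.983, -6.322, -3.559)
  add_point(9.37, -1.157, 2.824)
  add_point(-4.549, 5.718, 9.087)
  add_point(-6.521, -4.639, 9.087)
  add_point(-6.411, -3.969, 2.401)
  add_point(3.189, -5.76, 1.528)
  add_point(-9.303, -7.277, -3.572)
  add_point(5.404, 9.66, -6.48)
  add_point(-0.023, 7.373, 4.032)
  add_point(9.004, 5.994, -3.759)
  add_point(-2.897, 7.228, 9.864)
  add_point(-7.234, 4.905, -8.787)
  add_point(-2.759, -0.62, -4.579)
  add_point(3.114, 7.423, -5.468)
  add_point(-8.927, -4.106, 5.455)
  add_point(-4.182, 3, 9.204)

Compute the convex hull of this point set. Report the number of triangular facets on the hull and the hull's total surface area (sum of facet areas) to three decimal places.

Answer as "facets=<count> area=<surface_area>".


10 of the 20 inputs are extreme points: [1, 5, 6, 7, 10, 11, 13, 14, 15, 18].

Triangle areas on the boundary:
  f1: (p7, p14, p5) → 97.6260
  f2: (p7, p1, p10) → 123.4711
  f3: (p7, p1, p5) → 112.3688
  f4: (p15, p11, p14) → 120.3773
  f5: (p15, p1, p10) → 124.7859
  f6: (p15, p1, p11) → 134.3896
  f7: (p13, p1, p5) → 62.9819
  f8: (p13, p1, p11) → 39.8980
  f9: (p13, p14, p5) → 79.4496
  f10: (p13, p11, p14) → 52.4560
  f11: (p18, p7, p10) → 13.6215
  f12: (p18, p15, p10) → 64.0957
  f13: (p6, p15, p14) → 19.0731
  f14: (p6, p18, p15) → 93.5655
  f15: (p6, p7, p14) → 8.1674
  f16: (p6, p18, p7) → 23.1341
Σ area = 1169.461

Euler: V−E+F = 10−24+16 = 2.

facets=16 area=1169.461


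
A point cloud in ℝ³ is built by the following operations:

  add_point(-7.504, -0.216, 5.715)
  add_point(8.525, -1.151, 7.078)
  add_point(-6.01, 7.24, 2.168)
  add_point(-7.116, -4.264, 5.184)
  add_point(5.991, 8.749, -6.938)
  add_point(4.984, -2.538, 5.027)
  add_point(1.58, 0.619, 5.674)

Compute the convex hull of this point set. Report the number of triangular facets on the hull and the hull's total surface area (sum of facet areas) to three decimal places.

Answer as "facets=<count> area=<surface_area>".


6 of the 7 inputs are extreme points: [0, 1, 2, 3, 4, 5].

Per-facet area ½‖(b−a)×(c−a)‖:
  f1: (p3, p1, p0) → 32.7149
  f2: (p2, p1, p0) → 67.3314
  f3: (p2, p4, p1) → 118.7310
  f4: (p2, p3, p0) → 10.1956
  f5: (p2, p3, p4) → 85.6238
  f6: (p5, p4, p1) → 35.5024
  f7: (p5, p3, p1) → 13.8905
  f8: (p5, p3, p4) → 99.3117
Σ area = 463.301

Euler characteristic 6−12+8 = 2 ✓

facets=8 area=463.301


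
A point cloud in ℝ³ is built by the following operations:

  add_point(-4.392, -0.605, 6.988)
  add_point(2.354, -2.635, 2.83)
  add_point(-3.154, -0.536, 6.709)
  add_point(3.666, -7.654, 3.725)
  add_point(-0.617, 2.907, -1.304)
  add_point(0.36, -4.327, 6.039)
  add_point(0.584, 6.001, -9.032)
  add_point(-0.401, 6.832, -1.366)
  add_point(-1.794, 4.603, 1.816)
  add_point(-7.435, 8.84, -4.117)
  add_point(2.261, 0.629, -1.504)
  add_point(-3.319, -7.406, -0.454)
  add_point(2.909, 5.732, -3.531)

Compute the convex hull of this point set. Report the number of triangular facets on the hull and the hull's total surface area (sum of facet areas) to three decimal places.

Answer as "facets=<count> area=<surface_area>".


Extreme-point indices: [0, 1, 2, 3, 5, 6, 7, 8, 9, 11, 12] — 11 of 13 on the boundary.

Area of each hull facet:
  f1: (p11, p6, p9) → 78.5322
  f2: (p11, p6, p3) → 66.4607
  f3: (p11, p0, p9) → 75.1132
  f4: (p8, p0, p9) → 30.4137
  f5: (p8, p7, p9) → 16.0360
  f6: (p12, p6, p3) → 39.5477
  f7: (p12, p8, p7) → 7.1626
  f8: (p12, p6, p9) → 29.1177
  f9: (p12, p7, p9) → 12.7252
  f10: (p2, p8, p0) → 4.2642
  f11: (p5, p12, p8) → 34.6625
  f12: (p5, p2, p8) → 17.9423
  f13: (p5, p2, p0) → 2.5300
  f14: (p5, p11, p3) → 20.0684
  f15: (p5, p11, p0) → 24.6642
  f16: (p1, p12, p3) → 14.7037
  f17: (p1, p5, p3) → 9.9796
  f18: (p1, p5, p12) → 12.5056
Σ area = 496.429

Check V−E+F: 11 − 27 + 18 = 2.

facets=18 area=496.429


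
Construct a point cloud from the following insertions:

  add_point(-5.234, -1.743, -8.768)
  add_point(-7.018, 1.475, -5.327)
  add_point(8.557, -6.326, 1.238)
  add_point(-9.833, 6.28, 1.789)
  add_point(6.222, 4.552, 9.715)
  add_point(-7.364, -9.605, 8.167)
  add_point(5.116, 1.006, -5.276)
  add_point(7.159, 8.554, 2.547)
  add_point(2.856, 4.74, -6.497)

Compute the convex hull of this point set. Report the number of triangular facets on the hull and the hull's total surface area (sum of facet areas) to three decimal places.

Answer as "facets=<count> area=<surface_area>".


facets=14 area=964.289

Extreme-point indices: [0, 1, 2, 3, 4, 5, 6, 7, 8] — 9 of 9 on the boundary.

Triangle areas on the boundary:
  f1: (p0, p5, p2) → 140.4675
  f2: (p4, p5, p3) → 143.9992
  f3: (p4, p5, p2) → 119.8524
  f4: (p1, p5, p3) → 75.8062
  f5: (p1, p0, p5) → 43.6176
  f6: (p8, p1, p0) → 25.7664
  f7: (p8, p1, p3) → 46.1660
  f8: (p7, p4, p2) → 56.9656
  f9: (p7, p4, p3) → 70.2162
  f10: (p7, p8, p3) → 80.5671
  f11: (p6, p7, p2) → 57.4676
  f12: (p6, p7, p8) → 24.0660
  f13: (p6, p0, p2) → 55.3322
  f14: (p6, p8, p0) → 23.9986
Σ area = 964.289

Euler characteristic 9−21+14 = 2 ✓


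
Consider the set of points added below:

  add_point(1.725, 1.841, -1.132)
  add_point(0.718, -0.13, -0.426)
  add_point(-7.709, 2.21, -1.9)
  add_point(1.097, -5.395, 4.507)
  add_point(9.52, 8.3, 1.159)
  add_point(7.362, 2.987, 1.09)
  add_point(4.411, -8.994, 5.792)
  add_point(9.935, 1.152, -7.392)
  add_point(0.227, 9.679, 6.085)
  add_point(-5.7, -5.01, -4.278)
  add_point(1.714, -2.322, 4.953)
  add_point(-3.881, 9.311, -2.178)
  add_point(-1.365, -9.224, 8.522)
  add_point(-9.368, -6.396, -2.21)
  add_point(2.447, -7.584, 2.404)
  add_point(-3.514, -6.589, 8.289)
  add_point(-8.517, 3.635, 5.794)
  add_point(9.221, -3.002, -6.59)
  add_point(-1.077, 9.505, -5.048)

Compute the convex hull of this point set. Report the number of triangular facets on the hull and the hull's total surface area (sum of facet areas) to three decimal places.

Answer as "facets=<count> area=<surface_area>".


facets=22 area=1065.236

Hull vertices (13/19): indices [2, 4, 6, 7, 8, 9, 11, 12, 13, 15, 16, 17, 18].

Area of each hull facet:
  f1: (p15, p12, p13) → 18.9575
  f2: (p15, p12, p8) → 22.6060
  f3: (p4, p18, p7) → 65.8325
  f4: (p4, p18, p8) → 55.4435
  f5: (p4, p17, p7) → 21.1057
  f6: (p9, p18, p13) → 27.7347
  f7: (p9, p18, p7) → 101.2751
  f8: (p9, p17, p13) → 13.0277
  f9: (p9, p17, p7) → 30.9693
  f10: (p16, p15, p13) → 63.8839
  f11: (p16, p15, p8) → 61.3463
  f12: (p6, p4, p17) → 98.9668
  f13: (p6, p12, p8) → 60.2941
  f14: (p6, p4, p8) → 95.9813
  f15: (p6, p12, p13) → 42.9722
  f16: (p6, p17, p13) → 115.1181
  f17: (p2, p18, p13) → 27.0976
  f18: (p2, p16, p13) → 33.8462
  f19: (p11, p18, p8) → 17.5306
  f20: (p11, p16, p8) → 44.7200
  f21: (p11, p2, p18) → 14.8724
  f22: (p11, p2, p16) → 31.6543
Σ area = 1065.236

Euler characteristic 13−33+22 = 2 ✓


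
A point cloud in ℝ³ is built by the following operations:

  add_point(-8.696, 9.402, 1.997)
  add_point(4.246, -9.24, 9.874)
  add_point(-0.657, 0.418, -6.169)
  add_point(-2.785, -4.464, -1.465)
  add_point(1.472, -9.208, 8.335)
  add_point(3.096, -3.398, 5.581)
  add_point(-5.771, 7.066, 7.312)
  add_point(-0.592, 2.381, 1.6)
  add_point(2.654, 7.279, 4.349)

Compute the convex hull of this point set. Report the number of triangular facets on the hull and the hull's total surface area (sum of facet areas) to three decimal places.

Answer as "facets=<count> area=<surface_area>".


facets=12 area=554.225

8 of the 9 inputs are extreme points: [0, 1, 2, 3, 4, 5, 6, 8].

Facet areas (half cross-product norm):
  f1: (p3, p2, p0) → 51.4028
  f2: (p3, p2, p1) → 39.7909
  f3: (p8, p2, p0) → 72.6992
  f4: (p4, p3, p0) → 85.7888
  f5: (p4, p3, p1) → 12.6904
  f6: (p6, p8, p0) → 28.7324
  f7: (p6, p8, p1) → 78.0601
  f8: (p6, p4, p0) → 48.1556
  f9: (p6, p4, p1) → 26.0375
  f10: (p5, p2, p1) → 27.5932
  f11: (p5, p8, p1) → 19.9200
  f12: (p5, p8, p2) → 63.3543
Σ area = 554.225

Check V−E+F: 8 − 18 + 12 = 2.


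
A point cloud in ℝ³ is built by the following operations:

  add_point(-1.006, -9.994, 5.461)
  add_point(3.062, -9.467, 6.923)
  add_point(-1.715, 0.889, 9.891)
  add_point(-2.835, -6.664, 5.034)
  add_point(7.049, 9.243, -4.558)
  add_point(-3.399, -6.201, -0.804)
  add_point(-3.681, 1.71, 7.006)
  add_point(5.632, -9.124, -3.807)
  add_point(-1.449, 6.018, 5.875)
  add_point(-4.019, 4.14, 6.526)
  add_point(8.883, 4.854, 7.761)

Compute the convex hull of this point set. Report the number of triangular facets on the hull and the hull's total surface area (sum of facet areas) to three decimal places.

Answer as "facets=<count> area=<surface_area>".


Points on the hull: [0, 1, 2, 3, 4, 5, 6, 7, 8, 9, 10] (11 of 11).

Per-facet area ½‖(b−a)×(c−a)‖:
  f1: (p5, p4, p9) → 103.0285
  f2: (p8, p4, p9) → 14.2981
  f3: (p8, p4, p10) → 65.6424
  f4: (p8, p2, p9) → 8.3887
  f5: (p8, p2, p10) → 34.0210
  f6: (p3, p5, p9) → 32.2366
  f7: (p3, p5, p0) → 10.9576
  f8: (p3, p2, p0) → 13.7364
  f9: (p7, p5, p0) → 37.7207
  f10: (p7, p5, p4) → 89.7224
  f11: (p7, p4, p10) → 113.6456
  f12: (p1, p2, p10) → 67.3779
  f13: (p1, p2, p0) → 25.2029
  f14: (p1, p7, p10) → 85.2754
  f15: (p1, p7, p0) → 23.9025
  f16: (p6, p2, p9) → 4.0009
  f17: (p6, p3, p9) → 4.4551
  f18: (p6, p3, p2) → 15.4359
Σ area = 749.049

Euler characteristic 11−27+18 = 2 ✓

facets=18 area=749.049


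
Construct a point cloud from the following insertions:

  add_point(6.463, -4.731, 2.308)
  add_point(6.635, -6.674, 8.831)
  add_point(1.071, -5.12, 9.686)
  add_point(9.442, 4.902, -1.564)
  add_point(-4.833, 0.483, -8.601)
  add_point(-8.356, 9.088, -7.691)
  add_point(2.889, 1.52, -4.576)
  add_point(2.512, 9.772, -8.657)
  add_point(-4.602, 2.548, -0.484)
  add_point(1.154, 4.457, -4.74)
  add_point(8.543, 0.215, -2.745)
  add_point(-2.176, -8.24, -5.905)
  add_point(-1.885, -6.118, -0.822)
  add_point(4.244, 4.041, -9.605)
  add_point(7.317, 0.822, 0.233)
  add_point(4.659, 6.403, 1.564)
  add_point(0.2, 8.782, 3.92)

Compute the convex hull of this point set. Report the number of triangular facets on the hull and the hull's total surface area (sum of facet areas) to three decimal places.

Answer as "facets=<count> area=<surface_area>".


facets=22 area=936.608

Hull vertices (13/17): indices [0, 1, 2, 3, 4, 5, 7, 8, 10, 11, 12, 13, 16].

Area of each hull facet:
  f1: (p16, p2, p5) → 101.3800
  f2: (p12, p11, p5) → 49.3047
  f3: (p12, p2, p11) → 10.9054
  f4: (p1, p2, p11) → 47.3854
  f5: (p1, p16, p3) → 88.2911
  f6: (p1, p16, p2) → 42.6842
  f7: (p7, p13, p5) → 32.1755
  f8: (p7, p13, p3) → 29.0821
  f9: (p7, p16, p5) → 67.4915
  f10: (p7, p16, p3) → 59.1464
  f11: (p4, p11, p5) → 17.1275
  f12: (p4, p13, p5) → 45.7696
  f13: (p4, p13, p11) → 46.3490
  f14: (p10, p13, p3) → 21.8083
  f15: (p10, p13, p11) → 60.1891
  f16: (p10, p1, p3) → 31.8617
  f17: (p8, p2, p5) → 7.1241
  f18: (p8, p12, p5) → 34.7650
  f19: (p8, p12, p2) → 49.7662
  f20: (p0, p1, p11) → 34.7485
  f21: (p0, p10, p11) → 45.6868
  f22: (p0, p10, p1) → 13.5658
Σ area = 936.608

Euler characteristic 13−33+22 = 2 ✓


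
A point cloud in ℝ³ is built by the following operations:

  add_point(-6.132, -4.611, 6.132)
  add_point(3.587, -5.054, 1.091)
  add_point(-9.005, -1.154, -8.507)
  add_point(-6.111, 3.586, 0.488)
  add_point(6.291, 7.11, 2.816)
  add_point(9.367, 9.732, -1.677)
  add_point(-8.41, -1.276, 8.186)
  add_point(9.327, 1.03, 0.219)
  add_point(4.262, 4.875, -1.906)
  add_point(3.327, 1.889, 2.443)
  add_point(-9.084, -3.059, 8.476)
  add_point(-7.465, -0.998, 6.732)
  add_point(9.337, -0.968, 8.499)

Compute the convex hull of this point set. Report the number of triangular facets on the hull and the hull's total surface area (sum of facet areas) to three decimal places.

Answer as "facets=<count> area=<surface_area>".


facets=16 area=788.428

Extreme-point indices: [0, 1, 2, 3, 4, 5, 6, 7, 10, 12] — 10 of 13 on the boundary.

Area of each hull facet:
  f1: (p3, p2, p5) → 84.4876
  f2: (p0, p2, p10) → 29.4870
  f3: (p0, p2, p1) → 80.9169
  f4: (p0, p12, p10) → 27.8494
  f5: (p0, p12, p1) → 55.4154
  f6: (p4, p12, p5) → 25.0357
  f7: (p4, p3, p5) → 35.0196
  f8: (p7, p12, p5) → 34.1327
  f9: (p7, p12, p1) → 34.4883
  f10: (p7, p2, p5) → 90.9186
  f11: (p7, p2, p1) → 65.5554
  f12: (p6, p4, p3) → 59.9330
  f13: (p6, p2, p10) → 15.9340
  f14: (p6, p3, p2) → 45.5275
  f15: (p6, p12, p10) → 15.9476
  f16: (p6, p4, p12) → 87.7794
Σ area = 788.428

Euler characteristic 10−24+16 = 2 ✓
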